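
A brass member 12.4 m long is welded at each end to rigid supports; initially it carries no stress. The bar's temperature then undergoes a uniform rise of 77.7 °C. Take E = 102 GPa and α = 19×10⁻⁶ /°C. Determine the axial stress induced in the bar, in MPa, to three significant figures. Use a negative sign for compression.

-151 MPa

Free thermal expansion αLΔT = 19e-6 · 12400 · 77.7 = 18.31 mm.
The walls impose strain ε = −(18.31)/12400 = -1.4763e-03; σ = Eε = 102000 · -1.4763e-03 = -150.6 MPa.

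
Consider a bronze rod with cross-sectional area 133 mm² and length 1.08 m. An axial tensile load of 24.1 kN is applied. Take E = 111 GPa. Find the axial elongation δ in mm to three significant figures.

1.76 mm

δ_mech = NL/(AE) = 24100·1080/(133·111000) = 1.763 mm.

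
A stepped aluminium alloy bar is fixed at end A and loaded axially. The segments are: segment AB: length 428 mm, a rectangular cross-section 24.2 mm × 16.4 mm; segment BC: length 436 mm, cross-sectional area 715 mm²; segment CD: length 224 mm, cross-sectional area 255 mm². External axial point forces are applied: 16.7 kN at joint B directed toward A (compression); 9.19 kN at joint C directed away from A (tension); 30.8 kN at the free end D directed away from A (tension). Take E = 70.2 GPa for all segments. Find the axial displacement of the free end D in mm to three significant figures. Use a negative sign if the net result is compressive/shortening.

Internal axial forces (sectioning from the free end, tension +): N_CD = 30.8 kN, N_BC = 39.99 kN, N_AB = 23.29 kN.
A_AB = 396.9 mm².
δ_AB = 23290·428/(396.9·70200) = 0.3578 mm
δ_BC = 39990·436/(715·70200) = 0.3474 mm
δ_CD = 30800·224/(255·70200) = 0.3854 mm
δ = Σδ_i = 1.091 mm.

1.09 mm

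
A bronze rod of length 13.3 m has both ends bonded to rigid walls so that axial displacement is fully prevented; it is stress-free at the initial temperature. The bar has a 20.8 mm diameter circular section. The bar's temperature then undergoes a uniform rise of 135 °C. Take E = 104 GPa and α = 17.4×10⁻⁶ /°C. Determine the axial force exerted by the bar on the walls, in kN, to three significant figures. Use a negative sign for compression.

-83.0 kN

Free thermal expansion αLΔT = 17.4e-6 · 13300 · 135 = 31.24 mm.
The walls impose strain ε = −(31.24)/13300 = -2.3490e-03; σ = Eε = 104000 · -2.3490e-03 = -244.3 MPa.
Wall reaction R = σ·A = -244.3·339.8 = -83010 N = -83.01 kN.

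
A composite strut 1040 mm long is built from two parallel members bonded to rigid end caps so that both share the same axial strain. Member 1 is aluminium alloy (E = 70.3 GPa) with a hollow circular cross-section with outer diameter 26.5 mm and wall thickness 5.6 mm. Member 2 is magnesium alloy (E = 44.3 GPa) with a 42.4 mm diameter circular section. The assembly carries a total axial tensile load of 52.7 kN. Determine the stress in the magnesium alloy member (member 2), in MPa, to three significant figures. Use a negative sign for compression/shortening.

A_1 = 367.7 mm².
A_2 = 1412 mm².
Equal strain + equilibrium ⇒ each member carries load in proportion to AE: A₁E₁ = 25850000 N, A₂E₂ = 62550000 N, ΣAE = 88400000 N.
σ₂ = P·E₂/ΣAE = 52700·44300/88400000 = 26.41 MPa.

26.4 MPa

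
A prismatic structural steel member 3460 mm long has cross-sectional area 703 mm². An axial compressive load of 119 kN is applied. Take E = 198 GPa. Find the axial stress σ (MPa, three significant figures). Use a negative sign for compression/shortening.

σ = N/A = -119000/703 = -169.3 MPa.

-169 MPa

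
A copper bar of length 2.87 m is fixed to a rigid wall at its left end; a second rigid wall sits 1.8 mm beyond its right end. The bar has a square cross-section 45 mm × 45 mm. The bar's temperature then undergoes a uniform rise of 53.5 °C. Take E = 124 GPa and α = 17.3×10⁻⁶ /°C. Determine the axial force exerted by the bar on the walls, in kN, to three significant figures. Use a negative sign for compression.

Free thermal expansion αLΔT = 17.3e-6 · 2870 · 53.5 = 2.656 mm.
The walls engage after the gap closes; constrained expansion = 2.656 − 1.8 = 0.8563 mm.
The walls impose strain ε = −(0.8563)/2870 = -2.9837e-04; σ = Eε = 124000 · -2.9837e-04 = -37 MPa.
Wall reaction R = σ·A = -37·2025 = -74920 N = -74.92 kN.

-74.9 kN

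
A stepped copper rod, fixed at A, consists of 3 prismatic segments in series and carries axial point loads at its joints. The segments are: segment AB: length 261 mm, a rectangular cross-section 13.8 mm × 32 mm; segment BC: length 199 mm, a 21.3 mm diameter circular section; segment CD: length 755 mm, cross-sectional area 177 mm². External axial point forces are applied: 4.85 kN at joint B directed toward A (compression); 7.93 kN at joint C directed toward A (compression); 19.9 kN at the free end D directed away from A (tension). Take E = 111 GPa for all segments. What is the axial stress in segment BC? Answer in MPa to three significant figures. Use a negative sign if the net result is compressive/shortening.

Internal axial forces (sectioning from the free end, tension +): N_CD = 19.9 kN, N_BC = 11.97 kN, N_AB = 7.12 kN.
A_BC = 356.3 mm².
σ_BC = N_BC/A_BC = 11970/356.3 = 33.59 MPa.

33.6 MPa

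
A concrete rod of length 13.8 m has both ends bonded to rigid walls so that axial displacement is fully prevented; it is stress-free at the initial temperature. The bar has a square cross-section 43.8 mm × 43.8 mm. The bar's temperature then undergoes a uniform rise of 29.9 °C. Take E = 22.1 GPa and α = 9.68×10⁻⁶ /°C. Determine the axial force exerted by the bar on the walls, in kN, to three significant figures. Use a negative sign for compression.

Free thermal expansion αLΔT = 9.68e-6 · 13800 · 29.9 = 3.994 mm.
The walls impose strain ε = −(3.994)/13800 = -2.8943e-04; σ = Eε = 22100 · -2.8943e-04 = -6.396 MPa.
Wall reaction R = σ·A = -6.396·1918 = -12270 N = -12.27 kN.

-12.3 kN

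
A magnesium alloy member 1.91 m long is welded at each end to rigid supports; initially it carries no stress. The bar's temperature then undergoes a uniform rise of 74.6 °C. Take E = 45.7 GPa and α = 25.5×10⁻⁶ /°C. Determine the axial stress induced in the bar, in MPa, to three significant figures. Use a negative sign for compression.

Free thermal expansion αLΔT = 25.5e-6 · 1910 · 74.6 = 3.633 mm.
The walls impose strain ε = −(3.633)/1910 = -1.9023e-03; σ = Eε = 45700 · -1.9023e-03 = -86.94 MPa.

-86.9 MPa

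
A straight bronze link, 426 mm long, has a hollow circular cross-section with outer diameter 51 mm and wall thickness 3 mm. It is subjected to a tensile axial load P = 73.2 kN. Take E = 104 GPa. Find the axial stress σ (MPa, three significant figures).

162 MPa

A = 452.4 mm².
σ = N/A = 73200/452.4 = 161.8 MPa.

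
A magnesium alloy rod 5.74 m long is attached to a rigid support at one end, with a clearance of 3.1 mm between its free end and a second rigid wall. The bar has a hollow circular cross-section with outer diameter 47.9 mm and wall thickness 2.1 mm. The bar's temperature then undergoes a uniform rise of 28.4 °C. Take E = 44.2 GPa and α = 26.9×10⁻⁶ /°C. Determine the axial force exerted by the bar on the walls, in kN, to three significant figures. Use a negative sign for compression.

-2.99 kN

Free thermal expansion αLΔT = 26.9e-6 · 5740 · 28.4 = 4.385 mm.
The walls engage after the gap closes; constrained expansion = 4.385 − 3.1 = 1.285 mm.
The walls impose strain ε = −(1.285)/5740 = -2.2389e-04; σ = Eε = 44200 · -2.2389e-04 = -9.896 MPa.
Wall reaction R = σ·A = -9.896·302.2 = -2990 N = -2.99 kN.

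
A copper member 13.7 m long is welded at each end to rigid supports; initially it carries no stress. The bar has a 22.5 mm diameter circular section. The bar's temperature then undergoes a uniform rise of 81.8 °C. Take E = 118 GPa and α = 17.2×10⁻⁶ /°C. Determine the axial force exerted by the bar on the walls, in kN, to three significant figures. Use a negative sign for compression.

Free thermal expansion αLΔT = 17.2e-6 · 13700 · 81.8 = 19.28 mm.
The walls impose strain ε = −(19.28)/13700 = -1.4070e-03; σ = Eε = 118000 · -1.4070e-03 = -166 MPa.
Wall reaction R = σ·A = -166·397.6 = -66010 N = -66.01 kN.

-66.0 kN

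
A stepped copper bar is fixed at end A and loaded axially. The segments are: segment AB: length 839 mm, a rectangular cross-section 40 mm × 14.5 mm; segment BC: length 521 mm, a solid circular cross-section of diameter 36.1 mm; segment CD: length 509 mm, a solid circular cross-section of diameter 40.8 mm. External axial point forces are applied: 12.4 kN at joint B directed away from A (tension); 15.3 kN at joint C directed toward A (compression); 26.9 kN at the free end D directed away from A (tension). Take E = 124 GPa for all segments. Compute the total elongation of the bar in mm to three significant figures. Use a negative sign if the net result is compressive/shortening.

Internal axial forces (sectioning from the free end, tension +): N_CD = 26.9 kN, N_BC = 11.6 kN, N_AB = 24 kN.
A_AB = 580 mm².
A_BC = 1024 mm².
A_CD = 1307 mm².
δ_AB = 24000·839/(580·124000) = 0.28 mm
δ_BC = 11600·521/(1024·124000) = 0.04762 mm
δ_CD = 26900·509/(1307·124000) = 0.08446 mm
δ = Σδ_i = 0.4121 mm.

0.412 mm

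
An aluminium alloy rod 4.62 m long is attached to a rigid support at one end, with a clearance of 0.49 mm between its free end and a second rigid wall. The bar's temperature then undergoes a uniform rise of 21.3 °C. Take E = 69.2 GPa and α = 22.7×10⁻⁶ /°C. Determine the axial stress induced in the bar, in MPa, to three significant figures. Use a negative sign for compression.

Free thermal expansion αLΔT = 22.7e-6 · 4620 · 21.3 = 2.234 mm.
The walls engage after the gap closes; constrained expansion = 2.234 − 0.49 = 1.744 mm.
The walls impose strain ε = −(1.744)/4620 = -3.7745e-04; σ = Eε = 69200 · -3.7745e-04 = -26.12 MPa.

-26.1 MPa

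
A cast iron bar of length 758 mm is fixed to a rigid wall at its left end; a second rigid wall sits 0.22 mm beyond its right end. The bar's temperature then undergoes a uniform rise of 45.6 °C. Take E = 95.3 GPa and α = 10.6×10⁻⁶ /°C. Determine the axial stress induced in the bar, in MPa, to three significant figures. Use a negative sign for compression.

Free thermal expansion αLΔT = 10.6e-6 · 758 · 45.6 = 0.3664 mm.
The walls engage after the gap closes; constrained expansion = 0.3664 − 0.22 = 0.1464 mm.
The walls impose strain ε = −(0.1464)/758 = -1.9312e-04; σ = Eε = 95300 · -1.9312e-04 = -18.4 MPa.

-18.4 MPa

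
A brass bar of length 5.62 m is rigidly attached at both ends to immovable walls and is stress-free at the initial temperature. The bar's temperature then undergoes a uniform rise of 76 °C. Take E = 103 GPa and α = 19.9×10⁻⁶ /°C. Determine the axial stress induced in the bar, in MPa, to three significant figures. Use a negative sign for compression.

-156 MPa

Free thermal expansion αLΔT = 19.9e-6 · 5620 · 76 = 8.5 mm.
The walls impose strain ε = −(8.5)/5620 = -1.5124e-03; σ = Eε = 103000 · -1.5124e-03 = -155.8 MPa.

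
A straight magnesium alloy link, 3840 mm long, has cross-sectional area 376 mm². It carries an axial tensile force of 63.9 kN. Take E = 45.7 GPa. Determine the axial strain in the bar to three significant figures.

σ = N/A = 169.9 MPa; ε = σ/E = 169.9/45700 = 3.719e-03.

0.00372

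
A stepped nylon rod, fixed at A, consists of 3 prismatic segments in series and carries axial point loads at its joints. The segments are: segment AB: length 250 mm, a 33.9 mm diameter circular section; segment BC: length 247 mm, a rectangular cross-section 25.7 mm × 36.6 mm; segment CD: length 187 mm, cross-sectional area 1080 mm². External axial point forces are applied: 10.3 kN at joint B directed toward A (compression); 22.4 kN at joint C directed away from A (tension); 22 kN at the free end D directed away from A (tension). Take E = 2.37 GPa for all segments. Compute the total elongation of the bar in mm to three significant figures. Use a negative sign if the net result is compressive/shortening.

Internal axial forces (sectioning from the free end, tension +): N_CD = 22 kN, N_BC = 44.4 kN, N_AB = 34.1 kN.
A_AB = 902.6 mm².
A_BC = 940.6 mm².
δ_AB = 34100·250/(902.6·2370) = 3.985 mm
δ_BC = 44400·247/(940.6·2370) = 4.919 mm
δ_CD = 22000·187/(1080·2370) = 1.607 mm
δ = Σδ_i = 10.51 mm.

10.5 mm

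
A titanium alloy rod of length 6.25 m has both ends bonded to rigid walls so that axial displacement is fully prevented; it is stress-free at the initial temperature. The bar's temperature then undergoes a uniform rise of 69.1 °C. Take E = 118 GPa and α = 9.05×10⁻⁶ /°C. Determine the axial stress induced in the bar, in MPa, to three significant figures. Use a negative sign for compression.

-73.8 MPa

Free thermal expansion αLΔT = 9.05e-6 · 6250 · 69.1 = 3.908 mm.
The walls impose strain ε = −(3.908)/6250 = -6.2535e-04; σ = Eε = 118000 · -6.2535e-04 = -73.79 MPa.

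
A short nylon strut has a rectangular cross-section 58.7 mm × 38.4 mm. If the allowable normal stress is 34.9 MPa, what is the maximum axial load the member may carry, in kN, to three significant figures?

78.7 kN

A = 2254 mm².
P_max = σ_allow · A = 34.9 · 2254 = 78670 N = 78.67 kN.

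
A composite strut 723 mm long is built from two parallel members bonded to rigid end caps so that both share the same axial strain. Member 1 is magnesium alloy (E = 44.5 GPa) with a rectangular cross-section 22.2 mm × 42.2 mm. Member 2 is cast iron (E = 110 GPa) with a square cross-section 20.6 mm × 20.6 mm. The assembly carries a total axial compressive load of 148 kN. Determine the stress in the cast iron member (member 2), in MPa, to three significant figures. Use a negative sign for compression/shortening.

A_1 = 936.8 mm².
A_2 = 424.4 mm².
Equal strain + equilibrium ⇒ each member carries load in proportion to AE: A₁E₁ = 41690000 N, A₂E₂ = 46680000 N, ΣAE = 88370000 N.
σ₂ = P·E₂/ΣAE = -148000·110000/88370000 = -184.2 MPa.

-184 MPa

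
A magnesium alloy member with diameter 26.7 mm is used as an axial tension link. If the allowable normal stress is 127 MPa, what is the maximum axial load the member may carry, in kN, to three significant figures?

A = 559.9 mm².
P_max = σ_allow · A = 127 · 559.9 = 71110 N = 71.11 kN.

71.1 kN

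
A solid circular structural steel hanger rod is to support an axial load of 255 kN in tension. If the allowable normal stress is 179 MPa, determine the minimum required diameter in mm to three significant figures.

Required area A ≥ P/σ_allow = 255000/179 = 1425 mm².
For a solid circular section, d ≥ √(4A/π) = 42.59 mm.

42.6 mm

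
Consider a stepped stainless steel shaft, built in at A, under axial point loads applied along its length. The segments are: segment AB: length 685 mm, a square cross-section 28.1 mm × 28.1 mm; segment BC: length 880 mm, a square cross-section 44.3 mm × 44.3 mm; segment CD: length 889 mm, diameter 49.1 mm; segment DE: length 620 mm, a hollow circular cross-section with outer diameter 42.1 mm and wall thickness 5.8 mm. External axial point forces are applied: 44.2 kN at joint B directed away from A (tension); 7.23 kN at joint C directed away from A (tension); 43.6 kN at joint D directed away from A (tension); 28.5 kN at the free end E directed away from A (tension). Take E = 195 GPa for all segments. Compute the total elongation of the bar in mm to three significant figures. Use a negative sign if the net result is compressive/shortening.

Internal axial forces (sectioning from the free end, tension +): N_DE = 28.5 kN, N_CD = 72.1 kN, N_BC = 79.33 kN, N_AB = 123.5 kN.
A_AB = 789.6 mm².
A_BC = 1962 mm².
A_CD = 1893 mm².
A_DE = 661.4 mm².
δ_AB = 123500·685/(789.6·195000) = 0.5496 mm
δ_BC = 79330·880/(1962·195000) = 0.1824 mm
δ_CD = 72100·889/(1893·195000) = 0.1736 mm
δ_DE = 28500·620/(661.4·195000) = 0.137 mm
δ = Σδ_i = 1.043 mm.

1.04 mm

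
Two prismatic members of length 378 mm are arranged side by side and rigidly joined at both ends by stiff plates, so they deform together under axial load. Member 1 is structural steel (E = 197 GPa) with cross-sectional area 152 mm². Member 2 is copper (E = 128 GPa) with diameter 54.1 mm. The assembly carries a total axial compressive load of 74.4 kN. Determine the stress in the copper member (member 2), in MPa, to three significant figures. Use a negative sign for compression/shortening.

A_2 = 2299 mm².
Equal strain + equilibrium ⇒ each member carries load in proportion to AE: A₁E₁ = 29940000 N, A₂E₂ = 294200000 N, ΣAE = 324200000 N.
σ₂ = P·E₂/ΣAE = -74400·128000/324200000 = -29.38 MPa.

-29.4 MPa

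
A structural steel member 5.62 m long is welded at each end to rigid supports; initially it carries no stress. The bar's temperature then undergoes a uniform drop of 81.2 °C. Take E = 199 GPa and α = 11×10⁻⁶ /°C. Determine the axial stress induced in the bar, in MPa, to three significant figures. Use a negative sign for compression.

178 MPa

Free thermal expansion αLΔT = 11e-6 · 5620 · -81.2 = -5.02 mm.
The walls impose strain ε = −(-5.02)/5620 = 8.9320e-04; σ = Eε = 199000 · 8.9320e-04 = 177.7 MPa.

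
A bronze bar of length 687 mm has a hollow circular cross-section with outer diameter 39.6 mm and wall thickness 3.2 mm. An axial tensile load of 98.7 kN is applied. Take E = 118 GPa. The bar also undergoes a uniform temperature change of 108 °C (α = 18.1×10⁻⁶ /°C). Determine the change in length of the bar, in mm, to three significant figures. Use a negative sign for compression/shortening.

2.91 mm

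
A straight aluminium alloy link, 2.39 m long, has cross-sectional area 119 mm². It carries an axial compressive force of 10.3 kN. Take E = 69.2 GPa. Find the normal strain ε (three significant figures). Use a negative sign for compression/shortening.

σ = N/A = -86.55 MPa; ε = σ/E = -86.55/69200 = -1.251e-03.

-0.00125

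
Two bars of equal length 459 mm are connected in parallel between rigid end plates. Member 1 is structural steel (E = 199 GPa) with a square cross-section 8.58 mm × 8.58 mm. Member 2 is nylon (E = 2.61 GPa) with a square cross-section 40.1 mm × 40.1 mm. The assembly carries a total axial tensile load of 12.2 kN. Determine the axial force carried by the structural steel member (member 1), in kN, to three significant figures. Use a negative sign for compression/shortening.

A_1 = 73.62 mm².
A_2 = 1608 mm².
Equal strain + equilibrium ⇒ each member carries load in proportion to AE: A₁E₁ = 14650000 N, A₂E₂ = 4197000 N, ΣAE = 18850000 N.
F₁ = P·A₁E₁/ΣAE = 12200·14650000/18850000 = 9483 N.

9.48 kN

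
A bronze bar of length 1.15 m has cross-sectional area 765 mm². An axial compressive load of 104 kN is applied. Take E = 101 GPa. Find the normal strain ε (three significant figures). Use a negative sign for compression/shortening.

-0.00135

σ = N/A = -135.9 MPa; ε = σ/E = -135.9/101000 = -1.346e-03.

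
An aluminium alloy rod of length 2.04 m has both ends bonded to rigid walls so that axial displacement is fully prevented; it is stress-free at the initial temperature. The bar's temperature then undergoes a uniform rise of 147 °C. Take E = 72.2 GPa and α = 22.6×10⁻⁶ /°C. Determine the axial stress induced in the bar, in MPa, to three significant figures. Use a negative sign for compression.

-240 MPa

Free thermal expansion αLΔT = 22.6e-6 · 2040 · 147 = 6.777 mm.
The walls impose strain ε = −(6.777)/2040 = -3.3222e-03; σ = Eε = 72200 · -3.3222e-03 = -239.9 MPa.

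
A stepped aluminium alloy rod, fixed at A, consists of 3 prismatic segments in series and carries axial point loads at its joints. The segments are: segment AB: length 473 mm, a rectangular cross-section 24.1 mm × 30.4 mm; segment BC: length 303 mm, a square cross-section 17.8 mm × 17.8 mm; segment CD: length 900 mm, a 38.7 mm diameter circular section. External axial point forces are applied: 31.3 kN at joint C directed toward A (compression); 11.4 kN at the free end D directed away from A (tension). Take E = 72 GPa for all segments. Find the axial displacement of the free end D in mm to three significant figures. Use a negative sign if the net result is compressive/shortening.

-0.322 mm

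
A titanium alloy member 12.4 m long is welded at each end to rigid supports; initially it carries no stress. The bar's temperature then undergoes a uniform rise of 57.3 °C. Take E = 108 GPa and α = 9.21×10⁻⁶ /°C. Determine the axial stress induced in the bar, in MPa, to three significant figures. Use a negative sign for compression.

-57.0 MPa

Free thermal expansion αLΔT = 9.21e-6 · 12400 · 57.3 = 6.544 mm.
The walls impose strain ε = −(6.544)/12400 = -5.2773e-04; σ = Eε = 108000 · -5.2773e-04 = -57 MPa.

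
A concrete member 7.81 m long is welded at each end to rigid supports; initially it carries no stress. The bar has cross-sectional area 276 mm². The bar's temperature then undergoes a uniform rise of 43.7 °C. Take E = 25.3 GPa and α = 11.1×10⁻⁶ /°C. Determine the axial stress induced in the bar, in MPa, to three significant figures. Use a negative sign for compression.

-12.3 MPa

Free thermal expansion αLΔT = 11.1e-6 · 7810 · 43.7 = 3.788 mm.
The walls impose strain ε = −(3.788)/7810 = -4.8507e-04; σ = Eε = 25300 · -4.8507e-04 = -12.27 MPa.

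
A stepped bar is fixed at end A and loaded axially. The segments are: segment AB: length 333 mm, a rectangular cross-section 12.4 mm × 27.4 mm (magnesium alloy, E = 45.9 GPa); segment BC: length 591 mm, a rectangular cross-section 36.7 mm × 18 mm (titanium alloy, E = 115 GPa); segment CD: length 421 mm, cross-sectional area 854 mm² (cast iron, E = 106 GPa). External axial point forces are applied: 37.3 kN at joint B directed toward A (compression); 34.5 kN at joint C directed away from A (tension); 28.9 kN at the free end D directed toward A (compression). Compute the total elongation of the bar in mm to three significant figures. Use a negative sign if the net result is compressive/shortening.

Internal axial forces (sectioning from the free end, tension +): N_CD = -28.9 kN, N_BC = 5.6 kN, N_AB = -31.7 kN.
A_AB = 339.8 mm².
A_BC = 660.6 mm².
δ_AB = -31700·333/(339.8·45900) = -0.6769 mm
δ_BC = 5600·591/(660.6·115000) = 0.04357 mm
δ_CD = -28900·421/(854·106000) = -0.1344 mm
δ = Σδ_i = -0.7677 mm.

-0.768 mm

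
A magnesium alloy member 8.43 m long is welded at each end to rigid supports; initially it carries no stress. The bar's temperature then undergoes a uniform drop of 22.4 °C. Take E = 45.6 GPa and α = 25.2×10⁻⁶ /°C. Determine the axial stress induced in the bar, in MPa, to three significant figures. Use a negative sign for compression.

Free thermal expansion αLΔT = 25.2e-6 · 8430 · -22.4 = -4.759 mm.
The walls impose strain ε = −(-4.759)/8430 = 5.6448e-04; σ = Eε = 45600 · 5.6448e-04 = 25.74 MPa.

25.7 MPa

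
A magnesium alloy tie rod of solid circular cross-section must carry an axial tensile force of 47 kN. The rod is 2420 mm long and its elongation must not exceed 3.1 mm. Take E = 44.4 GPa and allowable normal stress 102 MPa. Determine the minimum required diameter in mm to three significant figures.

32.4 mm

Required area A ≥ P/σ_allow = 47000/102 = 460.8 mm².
For a solid circular section, d ≥ √(4A/π) = 24.22 mm.
Elongation limit: A ≥ PL/(Eδ_allow) = 47000·2420/(44400·3.1) = 826.4 mm² ⇒ d ≥ 32.44 mm.
The elongation limit governs.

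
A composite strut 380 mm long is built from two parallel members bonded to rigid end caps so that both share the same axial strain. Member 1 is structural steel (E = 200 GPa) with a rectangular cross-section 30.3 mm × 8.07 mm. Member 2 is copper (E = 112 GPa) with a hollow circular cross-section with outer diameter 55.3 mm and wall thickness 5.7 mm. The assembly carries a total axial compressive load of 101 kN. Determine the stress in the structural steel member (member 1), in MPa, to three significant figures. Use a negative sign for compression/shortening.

-136 MPa

A_1 = 244.5 mm².
A_2 = 888.2 mm².
Equal strain + equilibrium ⇒ each member carries load in proportion to AE: A₁E₁ = 48900000 N, A₂E₂ = 99480000 N, ΣAE = 148400000 N.
σ₁ = P·E₁/ΣAE = -101000·200000/148400000 = -136.1 MPa.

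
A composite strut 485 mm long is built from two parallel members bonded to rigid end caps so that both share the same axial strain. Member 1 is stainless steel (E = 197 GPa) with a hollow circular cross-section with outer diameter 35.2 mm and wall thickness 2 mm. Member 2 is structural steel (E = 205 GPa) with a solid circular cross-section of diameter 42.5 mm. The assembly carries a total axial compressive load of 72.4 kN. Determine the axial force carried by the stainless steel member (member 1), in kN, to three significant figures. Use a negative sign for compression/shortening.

A_1 = 208.6 mm².
A_2 = 1419 mm².
Equal strain + equilibrium ⇒ each member carries load in proportion to AE: A₁E₁ = 41090000 N, A₂E₂ = 290800000 N, ΣAE = 331900000 N.
F₁ = P·A₁E₁/ΣAE = -72400·41090000/331900000 = -8964 N.

-8.96 kN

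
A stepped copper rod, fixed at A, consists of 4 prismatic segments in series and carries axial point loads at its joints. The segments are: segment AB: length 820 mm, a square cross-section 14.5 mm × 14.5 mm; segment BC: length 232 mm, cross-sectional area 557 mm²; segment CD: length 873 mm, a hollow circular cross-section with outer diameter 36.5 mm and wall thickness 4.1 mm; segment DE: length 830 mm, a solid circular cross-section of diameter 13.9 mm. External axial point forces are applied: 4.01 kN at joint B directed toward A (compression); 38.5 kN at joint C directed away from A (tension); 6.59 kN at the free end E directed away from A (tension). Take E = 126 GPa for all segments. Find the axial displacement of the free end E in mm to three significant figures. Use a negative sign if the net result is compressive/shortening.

1.82 mm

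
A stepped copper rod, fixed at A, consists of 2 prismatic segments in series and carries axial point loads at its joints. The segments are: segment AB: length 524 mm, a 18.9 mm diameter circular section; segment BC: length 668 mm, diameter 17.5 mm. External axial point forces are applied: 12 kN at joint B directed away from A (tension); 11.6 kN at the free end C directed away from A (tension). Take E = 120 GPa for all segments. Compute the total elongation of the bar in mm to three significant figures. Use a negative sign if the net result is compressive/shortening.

Internal axial forces (sectioning from the free end, tension +): N_BC = 11.6 kN, N_AB = 23.6 kN.
A_AB = 280.6 mm².
A_BC = 240.5 mm².
δ_AB = 23600·524/(280.6·120000) = 0.3673 mm
δ_BC = 11600·668/(240.5·120000) = 0.2685 mm
δ = Σδ_i = 0.6358 mm.

0.636 mm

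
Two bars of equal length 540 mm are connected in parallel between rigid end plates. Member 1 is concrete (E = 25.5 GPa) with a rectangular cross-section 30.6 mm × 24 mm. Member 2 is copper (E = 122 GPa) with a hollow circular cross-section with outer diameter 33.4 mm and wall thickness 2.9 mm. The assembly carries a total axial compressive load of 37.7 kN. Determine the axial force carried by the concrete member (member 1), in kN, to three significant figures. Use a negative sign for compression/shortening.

A_1 = 734.4 mm².
A_2 = 277.9 mm².
Equal strain + equilibrium ⇒ each member carries load in proportion to AE: A₁E₁ = 18730000 N, A₂E₂ = 33900000 N, ΣAE = 52630000 N.
F₁ = P·A₁E₁/ΣAE = -37700·18730000/52630000 = -13420 N.

-13.4 kN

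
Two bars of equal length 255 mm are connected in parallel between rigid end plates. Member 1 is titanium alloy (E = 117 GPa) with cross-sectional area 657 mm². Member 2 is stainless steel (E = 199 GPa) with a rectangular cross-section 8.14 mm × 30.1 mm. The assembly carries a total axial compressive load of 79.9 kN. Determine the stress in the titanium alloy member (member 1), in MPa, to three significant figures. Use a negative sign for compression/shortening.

A_2 = 245 mm².
Equal strain + equilibrium ⇒ each member carries load in proportion to AE: A₁E₁ = 76870000 N, A₂E₂ = 48760000 N, ΣAE = 125600000 N.
σ₁ = P·E₁/ΣAE = -79900·117000/125600000 = -74.41 MPa.

-74.4 MPa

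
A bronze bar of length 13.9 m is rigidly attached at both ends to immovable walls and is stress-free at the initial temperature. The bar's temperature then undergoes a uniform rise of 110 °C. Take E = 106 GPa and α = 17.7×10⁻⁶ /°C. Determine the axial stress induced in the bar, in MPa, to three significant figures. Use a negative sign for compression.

Free thermal expansion αLΔT = 17.7e-6 · 13900 · 110 = 27.06 mm.
The walls impose strain ε = −(27.06)/13900 = -1.9470e-03; σ = Eε = 106000 · -1.9470e-03 = -206.4 MPa.

-206 MPa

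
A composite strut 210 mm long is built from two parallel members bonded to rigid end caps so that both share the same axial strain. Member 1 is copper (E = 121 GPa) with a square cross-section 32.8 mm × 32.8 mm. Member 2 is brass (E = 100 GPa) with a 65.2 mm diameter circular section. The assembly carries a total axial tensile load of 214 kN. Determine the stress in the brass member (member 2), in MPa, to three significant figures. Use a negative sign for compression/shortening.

A_1 = 1076 mm².
A_2 = 3339 mm².
Equal strain + equilibrium ⇒ each member carries load in proportion to AE: A₁E₁ = 130200000 N, A₂E₂ = 333900000 N, ΣAE = 464100000 N.
σ₂ = P·E₂/ΣAE = 214000·100000/464100000 = 46.12 MPa.

46.1 MPa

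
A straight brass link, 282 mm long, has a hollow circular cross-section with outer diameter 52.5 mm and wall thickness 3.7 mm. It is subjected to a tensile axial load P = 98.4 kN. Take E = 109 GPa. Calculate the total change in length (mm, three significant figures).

0.449 mm

A = 567.2 mm².
δ_mech = NL/(AE) = 98400·282/(567.2·109000) = 0.4488 mm.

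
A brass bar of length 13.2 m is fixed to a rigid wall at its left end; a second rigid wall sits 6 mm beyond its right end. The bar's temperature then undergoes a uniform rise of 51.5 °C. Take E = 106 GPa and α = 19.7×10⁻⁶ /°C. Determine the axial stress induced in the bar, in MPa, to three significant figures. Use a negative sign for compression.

Free thermal expansion αLΔT = 19.7e-6 · 13200 · 51.5 = 13.39 mm.
The walls engage after the gap closes; constrained expansion = 13.39 − 6 = 7.392 mm.
The walls impose strain ε = −(7.392)/13200 = -5.6000e-04; σ = Eε = 106000 · -5.6000e-04 = -59.36 MPa.

-59.4 MPa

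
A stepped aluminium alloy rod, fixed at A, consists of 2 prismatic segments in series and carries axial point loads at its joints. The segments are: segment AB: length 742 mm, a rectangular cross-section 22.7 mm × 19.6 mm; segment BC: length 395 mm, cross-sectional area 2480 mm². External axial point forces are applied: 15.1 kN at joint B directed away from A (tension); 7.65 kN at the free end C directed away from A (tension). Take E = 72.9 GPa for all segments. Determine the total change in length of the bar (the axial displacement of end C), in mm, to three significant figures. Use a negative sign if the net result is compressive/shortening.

0.537 mm

Internal axial forces (sectioning from the free end, tension +): N_BC = 7.65 kN, N_AB = 22.75 kN.
A_AB = 444.9 mm².
δ_AB = 22750·742/(444.9·72900) = 0.5204 mm
δ_BC = 7650·395/(2480·72900) = 0.01671 mm
δ = Σδ_i = 0.5372 mm.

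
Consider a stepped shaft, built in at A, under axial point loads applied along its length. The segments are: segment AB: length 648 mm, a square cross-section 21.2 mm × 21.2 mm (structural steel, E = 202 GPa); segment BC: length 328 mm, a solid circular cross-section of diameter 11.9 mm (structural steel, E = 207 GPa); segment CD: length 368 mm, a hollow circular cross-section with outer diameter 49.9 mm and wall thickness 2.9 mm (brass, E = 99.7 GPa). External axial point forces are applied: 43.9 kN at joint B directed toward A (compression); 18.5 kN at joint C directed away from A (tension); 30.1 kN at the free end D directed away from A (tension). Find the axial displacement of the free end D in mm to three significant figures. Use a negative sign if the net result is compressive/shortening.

0.985 mm

Internal axial forces (sectioning from the free end, tension +): N_CD = 30.1 kN, N_BC = 48.6 kN, N_AB = 4.7 kN.
A_AB = 449.4 mm².
A_BC = 111.2 mm².
A_CD = 428.2 mm².
δ_AB = 4700·648/(449.4·202000) = 0.03355 mm
δ_BC = 48600·328/(111.2·207000) = 0.6924 mm
δ_CD = 30100·368/(428.2·99700) = 0.2595 mm
δ = Σδ_i = 0.9854 mm.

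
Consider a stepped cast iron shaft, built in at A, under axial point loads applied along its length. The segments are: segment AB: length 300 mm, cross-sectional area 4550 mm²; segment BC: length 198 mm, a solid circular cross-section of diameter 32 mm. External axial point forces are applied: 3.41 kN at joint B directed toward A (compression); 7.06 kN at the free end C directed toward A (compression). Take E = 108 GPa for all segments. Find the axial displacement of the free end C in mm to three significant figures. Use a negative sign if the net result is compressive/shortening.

-0.0225 mm

Internal axial forces (sectioning from the free end, tension +): N_BC = -7.06 kN, N_AB = -10.47 kN.
A_BC = 804.2 mm².
δ_AB = -10470·300/(4550·108000) = -0.006392 mm
δ_BC = -7060·198/(804.2·108000) = -0.01609 mm
δ = Σδ_i = -0.02249 mm.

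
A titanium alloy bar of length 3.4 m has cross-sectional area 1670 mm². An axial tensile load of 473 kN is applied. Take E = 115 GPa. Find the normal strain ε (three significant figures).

σ = N/A = 283.2 MPa; ε = σ/E = 283.2/115000 = 2.463e-03.

0.00246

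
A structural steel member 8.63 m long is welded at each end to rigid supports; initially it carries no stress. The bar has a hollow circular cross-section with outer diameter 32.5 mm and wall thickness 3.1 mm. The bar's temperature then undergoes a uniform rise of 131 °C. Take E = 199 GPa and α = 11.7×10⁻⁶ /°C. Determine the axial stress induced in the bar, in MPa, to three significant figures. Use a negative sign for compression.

Free thermal expansion αLΔT = 11.7e-6 · 8630 · 131 = 13.23 mm.
The walls impose strain ε = −(13.23)/8630 = -1.5327e-03; σ = Eε = 199000 · -1.5327e-03 = -305 MPa.

-305 MPa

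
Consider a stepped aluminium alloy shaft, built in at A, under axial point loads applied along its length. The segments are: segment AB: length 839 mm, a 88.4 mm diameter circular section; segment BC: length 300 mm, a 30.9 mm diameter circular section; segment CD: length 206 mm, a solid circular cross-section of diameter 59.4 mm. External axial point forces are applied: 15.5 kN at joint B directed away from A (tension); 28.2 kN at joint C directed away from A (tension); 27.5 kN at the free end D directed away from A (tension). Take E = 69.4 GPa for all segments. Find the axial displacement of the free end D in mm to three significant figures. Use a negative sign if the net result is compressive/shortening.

Internal axial forces (sectioning from the free end, tension +): N_CD = 27.5 kN, N_BC = 55.7 kN, N_AB = 71.2 kN.
A_AB = 6138 mm².
A_BC = 749.9 mm².
A_CD = 2771 mm².
δ_AB = 71200·839/(6138·69400) = 0.1402 mm
δ_BC = 55700·300/(749.9·69400) = 0.3211 mm
δ_CD = 27500·206/(2771·69400) = 0.02946 mm
δ = Σδ_i = 0.4908 mm.

0.491 mm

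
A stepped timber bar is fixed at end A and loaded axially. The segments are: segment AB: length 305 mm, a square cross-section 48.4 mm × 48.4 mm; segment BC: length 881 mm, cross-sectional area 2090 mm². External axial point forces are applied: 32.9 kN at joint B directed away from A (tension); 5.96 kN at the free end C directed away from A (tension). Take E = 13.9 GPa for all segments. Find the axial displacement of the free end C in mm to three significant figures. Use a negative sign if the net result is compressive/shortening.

Internal axial forces (sectioning from the free end, tension +): N_BC = 5.96 kN, N_AB = 38.86 kN.
A_AB = 2343 mm².
δ_AB = 38860·305/(2343·13900) = 0.364 mm
δ_BC = 5960·881/(2090·13900) = 0.1807 mm
δ = Σδ_i = 0.5447 mm.

0.545 mm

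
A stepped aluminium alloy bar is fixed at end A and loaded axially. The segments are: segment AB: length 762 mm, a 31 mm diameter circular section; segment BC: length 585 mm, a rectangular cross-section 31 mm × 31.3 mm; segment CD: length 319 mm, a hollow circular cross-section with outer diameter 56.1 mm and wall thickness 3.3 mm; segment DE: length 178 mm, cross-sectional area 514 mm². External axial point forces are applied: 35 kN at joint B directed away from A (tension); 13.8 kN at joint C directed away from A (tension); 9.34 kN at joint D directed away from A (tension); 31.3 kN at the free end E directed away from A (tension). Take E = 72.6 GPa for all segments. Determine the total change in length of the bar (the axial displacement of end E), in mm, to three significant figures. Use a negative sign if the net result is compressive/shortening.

2.17 mm

Internal axial forces (sectioning from the free end, tension +): N_DE = 31.3 kN, N_CD = 40.64 kN, N_BC = 54.44 kN, N_AB = 89.44 kN.
A_AB = 754.8 mm².
A_BC = 970.3 mm².
A_CD = 547.4 mm².
δ_AB = 89440·762/(754.8·72600) = 1.244 mm
δ_BC = 54440·585/(970.3·72600) = 0.4521 mm
δ_CD = 40640·319/(547.4·72600) = 0.3262 mm
δ_DE = 31300·178/(514·72600) = 0.1493 mm
δ = Σδ_i = 2.171 mm.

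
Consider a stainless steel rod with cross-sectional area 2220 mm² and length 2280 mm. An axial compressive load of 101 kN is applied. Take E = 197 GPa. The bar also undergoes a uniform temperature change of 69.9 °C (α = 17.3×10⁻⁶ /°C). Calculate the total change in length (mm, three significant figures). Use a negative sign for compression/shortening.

δ_mech = NL/(AE) = -101000·2280/(2220·197000) = -0.5265 mm.
δ_thermal = αLΔT = 17.3e-6·2280·69.9 = 2.757 mm.
δ = δ_mech + δ_thermal = 2.231 mm.

2.23 mm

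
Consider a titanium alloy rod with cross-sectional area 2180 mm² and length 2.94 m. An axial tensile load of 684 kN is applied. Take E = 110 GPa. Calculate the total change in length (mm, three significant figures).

8.39 mm

δ_mech = NL/(AE) = 684000·2940/(2180·110000) = 8.386 mm.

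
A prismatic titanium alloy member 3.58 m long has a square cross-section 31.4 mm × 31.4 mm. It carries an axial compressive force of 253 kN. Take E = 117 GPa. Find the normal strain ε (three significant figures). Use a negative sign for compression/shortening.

-0.00219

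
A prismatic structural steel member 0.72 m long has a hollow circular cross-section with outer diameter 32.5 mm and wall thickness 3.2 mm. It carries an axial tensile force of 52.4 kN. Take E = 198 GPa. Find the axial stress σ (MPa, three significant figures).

178 MPa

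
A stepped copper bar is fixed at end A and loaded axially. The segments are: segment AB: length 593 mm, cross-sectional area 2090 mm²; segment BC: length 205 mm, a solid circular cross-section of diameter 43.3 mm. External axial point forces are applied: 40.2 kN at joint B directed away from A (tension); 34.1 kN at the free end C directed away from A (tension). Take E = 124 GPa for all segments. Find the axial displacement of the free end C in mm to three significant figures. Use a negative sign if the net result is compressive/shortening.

0.208 mm

Internal axial forces (sectioning from the free end, tension +): N_BC = 34.1 kN, N_AB = 74.3 kN.
A_BC = 1473 mm².
δ_AB = 74300·593/(2090·124000) = 0.17 mm
δ_BC = 34100·205/(1473·124000) = 0.03828 mm
δ = Σδ_i = 0.2083 mm.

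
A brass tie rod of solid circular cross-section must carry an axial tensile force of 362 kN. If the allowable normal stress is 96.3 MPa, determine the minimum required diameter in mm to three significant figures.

Required area A ≥ P/σ_allow = 362000/96.3 = 3759 mm².
For a solid circular section, d ≥ √(4A/π) = 69.18 mm.

69.2 mm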